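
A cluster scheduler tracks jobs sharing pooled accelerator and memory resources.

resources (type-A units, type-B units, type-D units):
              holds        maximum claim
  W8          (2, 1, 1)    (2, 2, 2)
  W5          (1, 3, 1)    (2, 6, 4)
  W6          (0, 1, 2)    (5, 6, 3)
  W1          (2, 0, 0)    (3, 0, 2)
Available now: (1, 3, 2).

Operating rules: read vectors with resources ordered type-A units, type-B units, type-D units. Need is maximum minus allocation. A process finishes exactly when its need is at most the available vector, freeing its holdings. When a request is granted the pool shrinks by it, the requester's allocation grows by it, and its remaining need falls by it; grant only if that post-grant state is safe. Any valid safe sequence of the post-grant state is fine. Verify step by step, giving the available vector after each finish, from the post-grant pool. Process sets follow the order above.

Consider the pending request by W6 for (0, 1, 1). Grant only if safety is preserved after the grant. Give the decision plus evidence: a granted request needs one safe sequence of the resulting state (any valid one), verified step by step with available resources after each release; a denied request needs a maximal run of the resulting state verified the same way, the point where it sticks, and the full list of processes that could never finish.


DENY: after the grant no complete ordering would exist.
Key observation: after W8, W1 the pool peaks at (5, 3, 2), and each blocked process is short somewhere: W5 on type-D units; W6 on type-B units.
After a pretend grant, a maximal execution: W8, W1 — then nothing else fits. Check, step by step:
  pool = (1, 2, 1)
  W8: need (0, 1, 1) fits (1, 2, 1); releases (2, 1, 1), pool now (3, 3, 2)
  W1: need (1, 0, 2) fits (3, 3, 2); releases (2, 0, 0), pool now (5, 3, 2)
  W5 cannot run: need (1, 3, 3) vs free (5, 3, 2) (insufficient type-D units)
  W6 cannot run: need (5, 4, 0) vs free (5, 3, 2) (insufficient type-B units)
Had the request been granted, W5 and W6 could never finish.


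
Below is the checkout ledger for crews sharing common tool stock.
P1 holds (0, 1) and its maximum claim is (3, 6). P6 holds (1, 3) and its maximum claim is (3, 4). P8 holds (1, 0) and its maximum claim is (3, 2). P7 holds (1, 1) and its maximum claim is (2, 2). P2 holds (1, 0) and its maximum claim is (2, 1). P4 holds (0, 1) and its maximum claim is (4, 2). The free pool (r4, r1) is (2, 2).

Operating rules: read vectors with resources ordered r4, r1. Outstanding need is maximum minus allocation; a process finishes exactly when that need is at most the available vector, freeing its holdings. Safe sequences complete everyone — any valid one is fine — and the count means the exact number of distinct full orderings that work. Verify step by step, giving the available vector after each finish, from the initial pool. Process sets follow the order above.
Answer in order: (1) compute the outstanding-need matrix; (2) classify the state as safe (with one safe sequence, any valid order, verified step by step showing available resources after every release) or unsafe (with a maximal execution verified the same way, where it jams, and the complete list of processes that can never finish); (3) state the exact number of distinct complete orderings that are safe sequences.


(1) Remaining need (order r4, r1):
  P1: (3, 5)
  P6: (2, 1)
  P8: (2, 2)
  P7: (1, 1)
  P2: (1, 1)
  P4: (4, 1)
(2) The state is SAFE; one workable sequence: P8, P2, P6, P1, P4, P7.
Key observation: at P8 the run first touches a limit — (2, 2) against (2, 2), exact on a resource it actually requests.
Check, step by step:
  pool = (2, 2)
  P8 needs (2, 2) <= (2, 2) -> finishes; pool += (1, 0) = (3, 2)
  P2 needs (1, 1) <= (3, 2) -> finishes; pool += (1, 0) = (4, 2)
  P6 needs (2, 1) <= (4, 2) -> finishes; pool += (1, 3) = (5, 5)
  P1 needs (3, 5) <= (5, 5) -> finishes; pool += (0, 1) = (5, 6)
  P4 needs (4, 1) <= (5, 6) -> finishes; pool += (0, 1) = (5, 7)
  P7 needs (1, 1) <= (5, 7) -> finishes; pool += (1, 1) = (6, 8)
(3) Precisely 234 of the possible complete orderings are safe sequences.


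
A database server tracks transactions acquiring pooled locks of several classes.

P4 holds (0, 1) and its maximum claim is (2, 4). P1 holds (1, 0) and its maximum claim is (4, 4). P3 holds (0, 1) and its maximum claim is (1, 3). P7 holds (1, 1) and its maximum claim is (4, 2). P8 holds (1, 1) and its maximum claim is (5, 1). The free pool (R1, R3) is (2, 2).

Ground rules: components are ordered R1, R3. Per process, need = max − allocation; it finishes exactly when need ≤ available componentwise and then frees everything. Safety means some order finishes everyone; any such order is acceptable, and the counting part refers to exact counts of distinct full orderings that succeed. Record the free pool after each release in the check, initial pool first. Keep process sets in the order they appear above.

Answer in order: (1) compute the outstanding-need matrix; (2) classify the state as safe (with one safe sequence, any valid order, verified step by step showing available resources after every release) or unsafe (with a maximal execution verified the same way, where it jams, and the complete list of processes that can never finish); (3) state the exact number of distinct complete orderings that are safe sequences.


(1) Outstanding need per process (order R1, R3):
  P4: (2, 3)
  P1: (3, 4)
  P3: (1, 2)
  P7: (3, 1)
  P8: (4, 0)
(2) UNSAFE.
Key observation: no order helps: past P3, P4, the free pool tops out at (2, 4), below what each blocked process needs in R1.
Going as far as possible: P3, P4; after that, nothing fits. Check, step by step:
  pool = (2, 2)
  P3: need (1, 2) fits (2, 2); releases (0, 1), pool now (2, 3)
  P4: need (2, 3) fits (2, 3); releases (0, 1), pool now (2, 4)
  P1 still needs (3, 4) but only (2, 4) is free — short on R1
  P7 still needs (3, 1) but only (2, 4) is free — short on R1
  P8 still needs (4, 0) but only (2, 4) is free — short on R1
Never able to finish: P1, P7 and P8.
(3) Exactly 0 of the possible complete orderings are safe sequences.


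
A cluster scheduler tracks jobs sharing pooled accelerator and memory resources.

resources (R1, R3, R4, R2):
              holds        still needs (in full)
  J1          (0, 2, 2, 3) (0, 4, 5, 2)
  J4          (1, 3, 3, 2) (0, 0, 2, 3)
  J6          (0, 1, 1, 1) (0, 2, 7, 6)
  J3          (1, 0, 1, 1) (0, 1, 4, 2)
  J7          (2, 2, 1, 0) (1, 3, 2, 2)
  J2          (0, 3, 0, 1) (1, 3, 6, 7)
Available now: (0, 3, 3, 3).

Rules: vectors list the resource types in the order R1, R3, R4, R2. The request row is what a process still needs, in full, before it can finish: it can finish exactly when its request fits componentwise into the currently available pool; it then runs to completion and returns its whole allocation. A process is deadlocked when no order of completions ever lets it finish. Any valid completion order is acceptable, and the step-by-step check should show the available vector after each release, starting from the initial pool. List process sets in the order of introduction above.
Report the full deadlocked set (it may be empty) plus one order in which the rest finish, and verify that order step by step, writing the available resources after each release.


Nothing here is deadlocked.
Key observation: no deadlock: J4 fits now, and the freed resources carry the rest through.
The rest can finish in the order J4, J1, J2, J6, J3, J7. Step-by-step check:
  pool = (0, 3, 3, 3)
  J4: need (0, 0, 2, 3) fits (0, 3, 3, 3); releases (1, 3, 3, 2), pool now (1, 6, 6, 5)
  J1: need (0, 4, 5, 2) fits (1, 6, 6, 5); releases (0, 2, 2, 3), pool now (1, 8, 8, 8)
  J2: need (1, 3, 6, 7) fits (1, 8, 8, 8); releases (0, 3, 0, 1), pool now (1, 11, 8, 9)
  J6: need (0, 2, 7, 6) fits (1, 11, 8, 9); releases (0, 1, 1, 1), pool now (1, 12, 9, 10)
  J3: need (0, 1, 4, 2) fits (1, 12, 9, 10); releases (1, 0, 1, 1), pool now (2, 12, 10, 11)
  J7: need (1, 3, 2, 2) fits (2, 12, 10, 11); releases (2, 2, 1, 0), pool now (4, 14, 11, 11)


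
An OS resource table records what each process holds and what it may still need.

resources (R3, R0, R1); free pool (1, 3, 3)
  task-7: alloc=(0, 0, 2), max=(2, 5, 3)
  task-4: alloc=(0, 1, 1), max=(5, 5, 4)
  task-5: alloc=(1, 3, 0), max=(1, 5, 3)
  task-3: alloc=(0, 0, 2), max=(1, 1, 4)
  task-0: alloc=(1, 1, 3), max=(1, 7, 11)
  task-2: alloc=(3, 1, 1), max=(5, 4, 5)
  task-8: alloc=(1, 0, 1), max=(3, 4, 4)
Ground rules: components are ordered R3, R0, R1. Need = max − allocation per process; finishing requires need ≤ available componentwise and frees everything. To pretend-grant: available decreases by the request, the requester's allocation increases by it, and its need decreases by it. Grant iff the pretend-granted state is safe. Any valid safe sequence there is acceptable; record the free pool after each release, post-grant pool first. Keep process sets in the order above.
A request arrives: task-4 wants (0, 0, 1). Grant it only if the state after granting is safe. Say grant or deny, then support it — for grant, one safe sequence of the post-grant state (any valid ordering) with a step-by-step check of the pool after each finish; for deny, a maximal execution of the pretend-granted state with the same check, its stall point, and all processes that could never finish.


GRANT. The post-grant state is safe; one safe sequence: task-3, task-5, task-2, task-7, task-4, task-0, task-8.
Key observation: the grant leaves (1, 3, 2) free — enough for task-3, whose release restarts the cascade.
Step-by-step check of the post-grant state:
  pool = (1, 3, 2)
  run task-3 (needs (1, 1, 2), free (1, 3, 2)); after release of (0, 0, 2) the pool is (1, 3, 4)
  run task-5 (needs (0, 2, 3), free (1, 3, 4)); after release of (1, 3, 0) the pool is (2, 6, 4)
  run task-2 (needs (2, 3, 4), free (2, 6, 4)); after release of (3, 1, 1) the pool is (5, 7, 5)
  run task-7 (needs (2, 5, 1), free (5, 7, 5)); after release of (0, 0, 2) the pool is (5, 7, 7)
  run task-4 (needs (5, 4, 2), free (5, 7, 7)); after release of (0, 1, 2) the pool is (5, 8, 9)
  run task-0 (needs (0, 6, 8), free (5, 8, 9)); after release of (1, 1, 3) the pool is (6, 9, 12)
  run task-8 (needs (2, 4, 3), free (6, 9, 12)); after release of (1, 0, 1) the pool is (7, 9, 13)


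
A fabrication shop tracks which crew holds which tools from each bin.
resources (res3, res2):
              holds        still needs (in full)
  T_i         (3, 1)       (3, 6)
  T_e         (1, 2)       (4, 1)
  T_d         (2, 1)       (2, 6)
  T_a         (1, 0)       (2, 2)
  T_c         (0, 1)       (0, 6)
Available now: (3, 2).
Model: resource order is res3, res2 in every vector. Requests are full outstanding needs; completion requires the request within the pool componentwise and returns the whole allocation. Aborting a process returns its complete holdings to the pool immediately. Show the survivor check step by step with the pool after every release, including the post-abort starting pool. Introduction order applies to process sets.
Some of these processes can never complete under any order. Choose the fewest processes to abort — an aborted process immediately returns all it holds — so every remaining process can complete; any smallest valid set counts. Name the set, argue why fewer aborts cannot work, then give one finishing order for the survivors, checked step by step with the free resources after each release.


Abort T_i and T_d.
Key observation: T_c was stuck for good until T_i and T_d gave back (5, 2); in the order shown it finishes at step 3.
No one abort is enough; case by case: T_i alone leaves T_d blocked (short on res2); T_e alone leaves T_i blocked (short on res2); T_d alone leaves T_i blocked (short on res2); T_a alone leaves T_i blocked (short on res2); T_c alone leaves T_i blocked (short on res2).
The survivors complete as T_e, T_a, T_c. Step-by-step check (starting from the post-abort pool):
  pool = (8, 4)
  T_e needs (4, 1) <= (8, 4) -> finishes; pool += (1, 2) = (9, 6)
  T_a needs (2, 2) <= (9, 6) -> finishes; pool += (1, 0) = (10, 6)
  T_c needs (0, 6) <= (10, 6) -> finishes; pool += (0, 1) = (10, 7)


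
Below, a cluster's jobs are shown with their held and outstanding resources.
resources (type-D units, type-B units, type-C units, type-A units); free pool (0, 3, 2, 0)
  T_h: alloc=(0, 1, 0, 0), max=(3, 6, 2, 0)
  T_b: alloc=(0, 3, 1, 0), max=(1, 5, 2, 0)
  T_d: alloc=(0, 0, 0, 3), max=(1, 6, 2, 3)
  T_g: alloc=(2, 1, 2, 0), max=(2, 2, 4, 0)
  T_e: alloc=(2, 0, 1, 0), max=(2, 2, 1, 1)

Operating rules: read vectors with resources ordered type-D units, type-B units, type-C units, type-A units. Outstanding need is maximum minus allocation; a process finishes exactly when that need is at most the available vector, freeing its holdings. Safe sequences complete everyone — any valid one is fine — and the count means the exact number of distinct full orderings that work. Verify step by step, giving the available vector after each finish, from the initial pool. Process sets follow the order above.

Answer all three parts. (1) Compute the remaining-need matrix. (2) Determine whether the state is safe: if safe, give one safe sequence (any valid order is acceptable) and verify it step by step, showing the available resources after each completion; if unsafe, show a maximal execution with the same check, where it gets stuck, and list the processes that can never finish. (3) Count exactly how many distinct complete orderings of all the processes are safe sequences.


(1) Need matrix, components ordered type-D units, type-B units, type-C units, type-A units:
  T_h: (3, 5, 2, 0)
  T_b: (1, 2, 1, 0)
  T_d: (1, 6, 2, 0)
  T_g: (0, 1, 2, 0)
  T_e: (0, 2, 0, 1)
(2) SAFE — a valid safe sequence is T_g, T_b, T_d, T_e, T_h.
Key observation: the order's first zero-slack moment is T_g ((0, 1, 2, 0) needed, (0, 3, 2, 0) free — a requested resource with nothing to spare).
Check, step by step:
  pool = (0, 3, 2, 0)
  T_g: need (0, 1, 2, 0) fits (0, 3, 2, 0); releases (2, 1, 2, 0), pool now (2, 4, 4, 0)
  T_b: need (1, 2, 1, 0) fits (2, 4, 4, 0); releases (0, 3, 1, 0), pool now (2, 7, 5, 0)
  T_d: need (1, 6, 2, 0) fits (2, 7, 5, 0); releases (0, 0, 0, 3), pool now (2, 7, 5, 3)
  T_e: need (0, 2, 0, 1) fits (2, 7, 5, 3); releases (2, 0, 1, 0), pool now (4, 7, 6, 3)
  T_h: need (3, 5, 2, 0) fits (4, 7, 6, 3); releases (0, 1, 0, 0), pool now (4, 8, 6, 3)
(3) The exact count: 1 of the possible complete orderings is a safe sequence.


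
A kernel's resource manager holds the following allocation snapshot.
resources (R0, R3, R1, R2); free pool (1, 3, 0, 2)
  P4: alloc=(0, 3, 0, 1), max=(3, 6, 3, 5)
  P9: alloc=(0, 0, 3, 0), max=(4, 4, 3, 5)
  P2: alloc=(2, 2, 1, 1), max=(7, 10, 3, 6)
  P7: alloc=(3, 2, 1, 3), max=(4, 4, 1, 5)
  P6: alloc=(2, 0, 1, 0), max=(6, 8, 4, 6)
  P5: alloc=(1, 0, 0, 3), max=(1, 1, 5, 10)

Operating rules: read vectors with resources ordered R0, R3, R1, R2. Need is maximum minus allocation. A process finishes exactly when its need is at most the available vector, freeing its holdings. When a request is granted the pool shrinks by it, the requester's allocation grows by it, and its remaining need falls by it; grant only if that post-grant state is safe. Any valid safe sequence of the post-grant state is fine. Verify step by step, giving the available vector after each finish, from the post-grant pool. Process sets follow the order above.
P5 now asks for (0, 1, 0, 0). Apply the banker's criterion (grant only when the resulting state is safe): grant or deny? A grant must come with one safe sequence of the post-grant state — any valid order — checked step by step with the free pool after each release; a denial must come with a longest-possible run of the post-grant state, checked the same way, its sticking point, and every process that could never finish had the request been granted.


DENY — the pretend-granted state is unsafe.
Key observation: after P7, P9, P4 the pool peaks at (4, 7, 4, 6), and each blocked process is short somewhere: P2 on R0, R3; P6 on R3; P5 on R1, R2.
Pretend the grant happened; the run P7, P9, P4 goes as far as possible. Check, step by step:
  pool = (1, 2, 0, 2)
  P7 needs (1, 2, 0, 2) <= (1, 2, 0, 2) -> finishes; pool += (3, 2, 1, 3) = (4, 4, 1, 5)
  P9 needs (4, 4, 0, 5) <= (4, 4, 1, 5) -> finishes; pool += (0, 0, 3, 0) = (4, 4, 4, 5)
  P4 needs (3, 3, 3, 4) <= (4, 4, 4, 5) -> finishes; pool += (0, 3, 0, 1) = (4, 7, 4, 6)
  P2 still needs (5, 8, 2, 5) but only (4, 7, 4, 6) is free — short on R0 and R3
  P6 still needs (4, 8, 3, 6) but only (4, 7, 4, 6) is free — short on R3
  P5 still needs (0, 0, 5, 7) but only (4, 7, 4, 6) is free — short on R1 and R2
Had the request been granted, P2, P6 and P5 could never finish.


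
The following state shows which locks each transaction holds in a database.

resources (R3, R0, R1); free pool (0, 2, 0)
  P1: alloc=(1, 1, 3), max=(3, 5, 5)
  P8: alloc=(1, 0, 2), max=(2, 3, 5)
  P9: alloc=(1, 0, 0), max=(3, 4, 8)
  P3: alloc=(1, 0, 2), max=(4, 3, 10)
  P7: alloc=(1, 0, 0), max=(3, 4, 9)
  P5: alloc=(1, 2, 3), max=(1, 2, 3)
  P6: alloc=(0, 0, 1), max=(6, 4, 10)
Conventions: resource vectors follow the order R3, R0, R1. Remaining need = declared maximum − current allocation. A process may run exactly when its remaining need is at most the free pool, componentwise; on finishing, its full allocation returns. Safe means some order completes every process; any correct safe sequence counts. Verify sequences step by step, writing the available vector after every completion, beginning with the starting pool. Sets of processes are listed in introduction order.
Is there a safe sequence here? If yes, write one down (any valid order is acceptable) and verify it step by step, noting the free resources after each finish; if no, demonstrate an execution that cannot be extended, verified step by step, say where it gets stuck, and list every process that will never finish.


The state is SAFE; one workable sequence: P5, P8, P1, P9, P3, P7, P6.
Key observation: the order's first zero-slack moment is P8 ((1, 3, 3) needed, (1, 4, 3) free — a requested resource with nothing to spare).
Step-by-step check:
  pool = (0, 2, 0)
  P5: need (0, 0, 0) fits (0, 2, 0); releases (1, 2, 3), pool now (1, 4, 3)
  P8: need (1, 3, 3) fits (1, 4, 3); releases (1, 0, 2), pool now (2, 4, 5)
  P1: need (2, 4, 2) fits (2, 4, 5); releases (1, 1, 3), pool now (3, 5, 8)
  P9: need (2, 4, 8) fits (3, 5, 8); releases (1, 0, 0), pool now (4, 5, 8)
  P3: need (3, 3, 8) fits (4, 5, 8); releases (1, 0, 2), pool now (5, 5, 10)
  P7: need (2, 4, 9) fits (5, 5, 10); releases (1, 0, 0), pool now (6, 5, 10)
  P6: need (6, 4, 9) fits (6, 5, 10); releases (0, 0, 1), pool now (6, 5, 11)


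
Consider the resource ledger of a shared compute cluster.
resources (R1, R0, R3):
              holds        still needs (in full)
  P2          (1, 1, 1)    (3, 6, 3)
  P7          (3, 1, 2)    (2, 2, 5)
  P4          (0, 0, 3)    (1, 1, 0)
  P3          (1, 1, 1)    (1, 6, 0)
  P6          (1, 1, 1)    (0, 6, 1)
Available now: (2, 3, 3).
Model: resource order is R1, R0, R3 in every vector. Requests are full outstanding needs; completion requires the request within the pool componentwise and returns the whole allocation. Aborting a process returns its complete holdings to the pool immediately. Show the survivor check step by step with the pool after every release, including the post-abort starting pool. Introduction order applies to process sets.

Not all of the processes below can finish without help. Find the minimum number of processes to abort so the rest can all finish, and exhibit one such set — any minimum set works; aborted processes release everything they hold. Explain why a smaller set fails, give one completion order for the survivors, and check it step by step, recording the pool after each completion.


The answer: abort P3 and P6.
Key observation: the deadlocked P2 becomes finishable only because P3 and P6 released (2, 2, 2); it completes at step 3 below.
Minimality, checking each single-abort alternative: P2 alone leaves P3 blocked (short on R0); P7 alone leaves P2 blocked (short on R0); P4 alone leaves P2 blocked (short on R0); P3 alone leaves P2 blocked (short on R0); P6 alone leaves P2 blocked (short on R0).
One survivor order: P7, P4, P2. Verifying each step (post-abort pool first):
  pool = (4, 5, 5)
  P7: need (2, 2, 5) fits (4, 5, 5); releases (3, 1, 2), pool now (7, 6, 7)
  P4: need (1, 1, 0) fits (7, 6, 7); releases (0, 0, 3), pool now (7, 6, 10)
  P2: need (3, 6, 3) fits (7, 6, 10); releases (1, 1, 1), pool now (8, 7, 11)


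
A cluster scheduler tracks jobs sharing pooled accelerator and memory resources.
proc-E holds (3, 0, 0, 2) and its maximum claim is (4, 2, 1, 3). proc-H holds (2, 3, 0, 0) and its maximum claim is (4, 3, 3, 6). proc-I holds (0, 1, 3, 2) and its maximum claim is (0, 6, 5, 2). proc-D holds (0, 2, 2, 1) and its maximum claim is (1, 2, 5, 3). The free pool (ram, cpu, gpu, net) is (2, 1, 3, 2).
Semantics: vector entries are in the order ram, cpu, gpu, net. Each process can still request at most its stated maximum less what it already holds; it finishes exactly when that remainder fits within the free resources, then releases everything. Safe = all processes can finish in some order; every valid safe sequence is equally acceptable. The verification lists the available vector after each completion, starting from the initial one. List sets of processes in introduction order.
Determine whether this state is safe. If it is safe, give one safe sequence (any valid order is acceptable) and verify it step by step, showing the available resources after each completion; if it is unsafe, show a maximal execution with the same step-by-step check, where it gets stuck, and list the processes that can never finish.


UNSAFE.
Key observation: after proc-D, proc-E the pool peaks at (5, 3, 5, 5), and each blocked process is short somewhere: proc-H on net; proc-I on cpu.
A maximal execution: proc-D, proc-E — then nothing else fits. Walking it through:
  pool = (2, 1, 3, 2)
  proc-D: need (1, 0, 3, 2) fits (2, 1, 3, 2); releases (0, 2, 2, 1), pool now (2, 3, 5, 3)
  proc-E: need (1, 2, 1, 1) fits (2, 3, 5, 3); releases (3, 0, 0, 2), pool now (5, 3, 5, 5)
  blocked: proc-H wants (2, 0, 3, 6), pool (5, 3, 5, 5) — not enough net
  blocked: proc-I wants (0, 5, 2, 0), pool (5, 3, 5, 5) — not enough cpu
Processes that can never finish: proc-H and proc-I.


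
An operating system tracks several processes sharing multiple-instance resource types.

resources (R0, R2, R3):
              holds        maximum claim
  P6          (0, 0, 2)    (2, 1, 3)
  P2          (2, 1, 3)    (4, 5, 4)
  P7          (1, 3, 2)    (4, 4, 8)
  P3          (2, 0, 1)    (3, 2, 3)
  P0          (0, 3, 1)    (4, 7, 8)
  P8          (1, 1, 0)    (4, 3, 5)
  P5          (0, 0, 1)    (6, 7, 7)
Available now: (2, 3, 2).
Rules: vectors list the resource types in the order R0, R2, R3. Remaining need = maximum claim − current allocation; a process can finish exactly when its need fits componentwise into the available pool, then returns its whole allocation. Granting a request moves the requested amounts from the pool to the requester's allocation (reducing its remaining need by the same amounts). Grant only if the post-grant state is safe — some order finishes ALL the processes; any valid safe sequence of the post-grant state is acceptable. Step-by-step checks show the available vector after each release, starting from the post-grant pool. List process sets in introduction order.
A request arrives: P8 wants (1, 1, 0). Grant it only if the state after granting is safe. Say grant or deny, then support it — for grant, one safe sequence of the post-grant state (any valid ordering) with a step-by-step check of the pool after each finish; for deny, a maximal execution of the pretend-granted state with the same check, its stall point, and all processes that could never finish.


GRANT — the state after the grant stays safe, e.g. via P3, P6, P8, P2, P7, P5, P0.
Key observation: the transfer keeps a workable pool ((1, 2, 2)); P3 starts the safe sequence.
Check on the post-grant state, step by step:
  pool = (1, 2, 2)
  P3: need (1, 2, 2) fits (1, 2, 2); releases (2, 0, 1), pool now (3, 2, 3)
  P6: need (2, 1, 1) fits (3, 2, 3); releases (0, 0, 2), pool now (3, 2, 5)
  P8: need (2, 1, 5) fits (3, 2, 5); releases (2, 2, 0), pool now (5, 4, 5)
  P2: need (2, 4, 1) fits (5, 4, 5); releases (2, 1, 3), pool now (7, 5, 8)
  P7: need (3, 1, 6) fits (7, 5, 8); releases (1, 3, 2), pool now (8, 8, 10)
  P5: need (6, 7, 6) fits (8, 8, 10); releases (0, 0, 1), pool now (8, 8, 11)
  P0: need (4, 4, 7) fits (8, 8, 11); releases (0, 3, 1), pool now (8, 11, 12)


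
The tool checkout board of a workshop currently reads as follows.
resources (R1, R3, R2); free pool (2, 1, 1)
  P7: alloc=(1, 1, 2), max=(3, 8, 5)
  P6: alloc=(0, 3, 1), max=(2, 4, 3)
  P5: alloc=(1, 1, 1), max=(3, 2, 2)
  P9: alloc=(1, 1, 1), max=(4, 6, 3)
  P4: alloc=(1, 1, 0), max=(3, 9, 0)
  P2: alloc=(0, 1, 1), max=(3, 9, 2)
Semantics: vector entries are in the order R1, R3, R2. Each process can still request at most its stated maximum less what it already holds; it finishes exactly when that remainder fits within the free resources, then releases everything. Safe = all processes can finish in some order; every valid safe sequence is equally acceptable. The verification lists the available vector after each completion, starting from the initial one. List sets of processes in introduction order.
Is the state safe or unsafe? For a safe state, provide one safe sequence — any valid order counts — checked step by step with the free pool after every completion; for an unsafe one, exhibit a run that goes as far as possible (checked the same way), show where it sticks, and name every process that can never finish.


The state is UNSAFE.
Key observation: the wall is R3: completing P5, P6, P9 brings the pool only to (4, 6, 4), and all the rest need more.
The run P5, P6, P9 cannot be extended any further. Verifying each step:
  pool = (2, 1, 1)
  P5 needs (2, 1, 1) <= (2, 1, 1) -> finishes; pool += (1, 1, 1) = (3, 2, 2)
  P6 needs (2, 1, 2) <= (3, 2, 2) -> finishes; pool += (0, 3, 1) = (3, 5, 3)
  P9 needs (3, 5, 2) <= (3, 5, 3) -> finishes; pool += (1, 1, 1) = (4, 6, 4)
  blocked: P7 wants (2, 7, 3), pool (4, 6, 4) — not enough R3
  blocked: P4 wants (2, 8, 0), pool (4, 6, 4) — not enough R3
  blocked: P2 wants (3, 8, 1), pool (4, 6, 4) — not enough R3
Never able to finish: P7, P4 and P2.


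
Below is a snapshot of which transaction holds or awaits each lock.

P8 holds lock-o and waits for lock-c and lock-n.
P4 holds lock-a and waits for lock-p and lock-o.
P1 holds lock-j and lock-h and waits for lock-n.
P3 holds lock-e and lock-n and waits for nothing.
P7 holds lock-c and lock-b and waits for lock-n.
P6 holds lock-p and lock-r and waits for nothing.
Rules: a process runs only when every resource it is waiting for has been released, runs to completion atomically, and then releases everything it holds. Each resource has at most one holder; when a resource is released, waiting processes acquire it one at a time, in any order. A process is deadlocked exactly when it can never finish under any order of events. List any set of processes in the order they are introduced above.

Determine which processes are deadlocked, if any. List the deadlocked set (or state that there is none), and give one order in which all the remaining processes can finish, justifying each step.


No process is deadlocked.
Key observation: the wait graph is acyclic; completion cascades from the unblocked processes through everyone else.
A valid finishing order for the others: P6, P3, P7, P1, P8, P4.
Verifying each step:
  run P6 (it waits on nothing); releases lock-p and lock-r
  run P3 (it waits on nothing); releases lock-e and lock-n
  P7 waits on lock-n — all released -> runs and releases lock-c and lock-b
  P1 waits on lock-n — all released -> runs and releases lock-j and lock-h
  P8 waits on lock-c and lock-n — all released -> runs and releases lock-o
  P4 waits on lock-p and lock-o — all released -> runs and releases lock-a


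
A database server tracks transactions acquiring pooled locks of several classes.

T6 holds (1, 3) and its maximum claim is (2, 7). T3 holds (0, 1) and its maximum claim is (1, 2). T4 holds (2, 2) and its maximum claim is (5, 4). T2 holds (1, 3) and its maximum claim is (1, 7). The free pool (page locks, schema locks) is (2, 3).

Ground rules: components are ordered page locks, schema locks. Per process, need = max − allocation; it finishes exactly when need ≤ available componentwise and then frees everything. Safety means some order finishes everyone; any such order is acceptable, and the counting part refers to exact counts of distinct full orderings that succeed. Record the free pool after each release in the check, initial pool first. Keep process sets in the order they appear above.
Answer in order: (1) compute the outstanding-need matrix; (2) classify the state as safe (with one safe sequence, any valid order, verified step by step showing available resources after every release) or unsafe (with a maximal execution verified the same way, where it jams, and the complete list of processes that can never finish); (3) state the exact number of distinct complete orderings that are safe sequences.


(1) Need matrix, components ordered page locks, schema locks:
  T6: (1, 4)
  T3: (1, 1)
  T4: (3, 2)
  T2: (0, 4)
(2) SAFE. One safe sequence: T3, T6, T2, T4.
Key observation: reading the order forward, T6 is the first process whose need (1, 4) meets the free pool (2, 4) exactly on a resource it requests.
Walking it through:
  pool = (2, 3)
  T3: need (1, 1) fits (2, 3); releases (0, 1), pool now (2, 4)
  T6: need (1, 4) fits (2, 4); releases (1, 3), pool now (3, 7)
  T2: need (0, 4) fits (3, 7); releases (1, 3), pool now (4, 10)
  T4: need (3, 2) fits (4, 10); releases (2, 2), pool now (6, 12)
(3) The exact count: 4 of the possible complete orderings are safe sequences.


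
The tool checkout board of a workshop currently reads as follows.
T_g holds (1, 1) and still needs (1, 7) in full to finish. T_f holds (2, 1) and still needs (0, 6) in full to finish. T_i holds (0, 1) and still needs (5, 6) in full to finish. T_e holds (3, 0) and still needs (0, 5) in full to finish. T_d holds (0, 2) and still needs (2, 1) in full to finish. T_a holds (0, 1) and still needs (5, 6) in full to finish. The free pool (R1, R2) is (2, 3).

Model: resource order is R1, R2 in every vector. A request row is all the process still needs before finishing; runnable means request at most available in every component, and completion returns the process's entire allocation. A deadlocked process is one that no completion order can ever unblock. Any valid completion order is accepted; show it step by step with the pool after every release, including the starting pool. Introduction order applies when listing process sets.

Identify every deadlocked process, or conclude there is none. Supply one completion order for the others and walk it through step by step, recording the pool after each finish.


The deadlocked set is T_g, T_f, T_i and T_a.
Key observation: after T_d, T_e complete, (5, 5) is the best the pool ever gets, yet each leftover process wants more R2.
One completion order for the rest: T_d, T_e. Check, step by step:
  pool = (2, 3)
  run T_d (needs (2, 1), free (2, 3)); after release of (0, 2) the pool is (2, 5)
  run T_e (needs (0, 5), free (2, 5)); after release of (3, 0) the pool is (5, 5)
None of the blocked processes ever fits:
  blocked: T_g wants (1, 7), pool (5, 5) — not enough R2
  blocked: T_f wants (0, 6), pool (5, 5) — not enough R2
  blocked: T_i wants (5, 6), pool (5, 5) — not enough R2
  blocked: T_a wants (5, 6), pool (5, 5) — not enough R2


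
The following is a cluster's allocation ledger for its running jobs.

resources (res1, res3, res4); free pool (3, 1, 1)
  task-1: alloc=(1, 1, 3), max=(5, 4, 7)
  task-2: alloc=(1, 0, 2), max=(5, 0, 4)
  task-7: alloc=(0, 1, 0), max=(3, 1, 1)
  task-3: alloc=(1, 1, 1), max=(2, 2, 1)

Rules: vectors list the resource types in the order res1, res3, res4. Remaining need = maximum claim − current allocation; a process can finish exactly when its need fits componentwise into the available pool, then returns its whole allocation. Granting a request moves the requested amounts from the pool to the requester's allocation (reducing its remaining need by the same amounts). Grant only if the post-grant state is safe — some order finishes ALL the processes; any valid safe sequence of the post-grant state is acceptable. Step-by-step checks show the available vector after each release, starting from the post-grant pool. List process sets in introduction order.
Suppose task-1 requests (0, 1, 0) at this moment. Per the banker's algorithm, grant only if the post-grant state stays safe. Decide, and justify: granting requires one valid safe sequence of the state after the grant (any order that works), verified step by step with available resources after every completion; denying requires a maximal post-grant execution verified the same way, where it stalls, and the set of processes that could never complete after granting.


GRANT. The post-grant state is safe; one safe sequence: task-7, task-3, task-2, task-1.
Key observation: after the grant the pool drops to (3, 0, 1), which still lets task-7 finish first and unwind the rest.
Check on the post-grant state, step by step:
  pool = (3, 0, 1)
  task-7: need (3, 0, 1) fits (3, 0, 1); releases (0, 1, 0), pool now (3, 1, 1)
  task-3: need (1, 1, 0) fits (3, 1, 1); releases (1, 1, 1), pool now (4, 2, 2)
  task-2: need (4, 0, 2) fits (4, 2, 2); releases (1, 0, 2), pool now (5, 2, 4)
  task-1: need (4, 2, 4) fits (5, 2, 4); releases (1, 2, 3), pool now (6, 4, 7)


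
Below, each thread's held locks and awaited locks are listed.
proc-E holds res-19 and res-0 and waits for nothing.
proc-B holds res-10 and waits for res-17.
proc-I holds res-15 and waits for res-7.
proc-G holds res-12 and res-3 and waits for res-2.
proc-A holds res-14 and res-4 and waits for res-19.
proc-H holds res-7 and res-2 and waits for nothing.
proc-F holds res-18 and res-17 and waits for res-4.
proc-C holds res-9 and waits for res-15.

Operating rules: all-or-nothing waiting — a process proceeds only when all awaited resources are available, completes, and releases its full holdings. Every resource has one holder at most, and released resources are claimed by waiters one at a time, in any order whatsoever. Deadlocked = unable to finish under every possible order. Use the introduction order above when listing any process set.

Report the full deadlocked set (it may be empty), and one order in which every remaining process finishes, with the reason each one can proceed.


Nothing here is deadlocked.
Key observation: no waiting chain loops back on itself — every chain ends at a process that waits on nothing, so everyone eventually runs.
The rest can finish in the order proc-H, proc-E, proc-A, proc-F, proc-G, proc-I, proc-B, proc-C.
Verifying each step:
  proc-H waits on nothing -> runs at once and releases res-7 and res-2
  proc-E waits on nothing -> runs at once and releases res-19 and res-0
  run proc-A (all its waits — res-19 — are resolved); releases res-14 and res-4
  run proc-F (all its waits — res-4 — are resolved); releases res-18 and res-17
  run proc-G (all its waits — res-2 — are resolved); releases res-12 and res-3
  run proc-I (all its waits — res-7 — are resolved); releases res-15
  run proc-B (all its waits — res-17 — are resolved); releases res-10
  run proc-C (all its waits — res-15 — are resolved); releases res-9


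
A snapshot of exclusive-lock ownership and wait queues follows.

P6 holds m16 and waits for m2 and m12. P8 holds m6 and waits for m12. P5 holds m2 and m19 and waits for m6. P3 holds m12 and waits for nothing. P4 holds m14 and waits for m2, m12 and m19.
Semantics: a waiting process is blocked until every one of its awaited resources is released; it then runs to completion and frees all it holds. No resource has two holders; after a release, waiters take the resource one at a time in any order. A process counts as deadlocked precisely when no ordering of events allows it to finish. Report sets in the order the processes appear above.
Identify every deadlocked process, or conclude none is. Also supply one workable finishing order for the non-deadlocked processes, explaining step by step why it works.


The deadlocked set is empty.
Key observation: the wait relation is loop-free; peeling off processes with no waits unwinds the whole state.
A valid finishing order for the others: P3, P8, P5, P4, P6.
Step-by-step check:
  P3 waits on nothing -> runs at once and releases m12
  P8 waits on m12 — all released -> runs and releases m6
  P5 waits on m6 — all released -> runs and releases m2 and m19
  P4 waits on m2, m12 and m19 — all released -> runs and releases m14
  P6 waits on m2 and m12 — all released -> runs and releases m16


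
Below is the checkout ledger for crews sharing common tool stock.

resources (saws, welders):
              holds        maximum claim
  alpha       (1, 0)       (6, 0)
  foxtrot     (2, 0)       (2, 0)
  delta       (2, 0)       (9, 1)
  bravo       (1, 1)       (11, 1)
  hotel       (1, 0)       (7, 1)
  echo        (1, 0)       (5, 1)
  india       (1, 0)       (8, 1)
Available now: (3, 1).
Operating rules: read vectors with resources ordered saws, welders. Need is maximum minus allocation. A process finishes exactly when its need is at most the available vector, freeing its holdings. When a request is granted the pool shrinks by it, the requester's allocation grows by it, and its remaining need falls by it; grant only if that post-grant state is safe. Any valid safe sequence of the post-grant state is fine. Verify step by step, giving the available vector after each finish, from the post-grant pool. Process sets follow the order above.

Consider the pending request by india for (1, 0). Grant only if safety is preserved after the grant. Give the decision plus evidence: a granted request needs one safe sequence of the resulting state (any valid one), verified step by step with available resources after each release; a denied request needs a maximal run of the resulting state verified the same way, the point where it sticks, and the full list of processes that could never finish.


GRANT. The post-grant state is safe; one safe sequence: foxtrot, echo, alpha, india, delta, hotel, bravo.
Key observation: after the grant the pool drops to (2, 1), which still lets foxtrot finish first and unwind the rest.
Verifying the post-grant state step by step:
  pool = (2, 1)
  foxtrot: need (0, 0) fits (2, 1); releases (2, 0), pool now (4, 1)
  echo: need (4, 1) fits (4, 1); releases (1, 0), pool now (5, 1)
  alpha: need (5, 0) fits (5, 1); releases (1, 0), pool now (6, 1)
  india: need (6, 1) fits (6, 1); releases (2, 0), pool now (8, 1)
  delta: need (7, 1) fits (8, 1); releases (2, 0), pool now (10, 1)
  hotel: need (6, 1) fits (10, 1); releases (1, 0), pool now (11, 1)
  bravo: need (10, 0) fits (11, 1); releases (1, 1), pool now (12, 2)


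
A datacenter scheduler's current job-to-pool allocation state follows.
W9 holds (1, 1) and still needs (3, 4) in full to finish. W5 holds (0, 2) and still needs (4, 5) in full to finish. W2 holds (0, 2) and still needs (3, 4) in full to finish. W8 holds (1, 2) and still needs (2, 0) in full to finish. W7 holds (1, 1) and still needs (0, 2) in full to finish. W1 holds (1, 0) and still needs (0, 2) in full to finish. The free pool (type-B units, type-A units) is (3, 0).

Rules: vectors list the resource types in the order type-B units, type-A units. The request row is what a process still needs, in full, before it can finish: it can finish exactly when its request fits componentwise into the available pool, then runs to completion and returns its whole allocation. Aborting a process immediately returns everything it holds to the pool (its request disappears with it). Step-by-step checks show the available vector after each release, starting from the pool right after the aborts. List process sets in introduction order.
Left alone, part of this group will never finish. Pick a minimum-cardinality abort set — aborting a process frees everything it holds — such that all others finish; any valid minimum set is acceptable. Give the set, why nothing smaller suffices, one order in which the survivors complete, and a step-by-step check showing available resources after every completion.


The answer: abort W5.
Key observation: before aborting W5, W2 was permanently blocked — no order could ever run it; afterwards it completes at step 3.
Why nothing smaller works: aborting no one leaves the state deadlocked as given.
Survivors finish in the order: W8, W7, W2, W9, W1. Walking it through (pool after the aborts first):
  pool = (3, 2)
  run W8 (needs (2, 0), free (3, 2)); after release of (1, 2) the pool is (4, 4)
  run W7 (needs (0, 2), free (4, 4)); after release of (1, 1) the pool is (5, 5)
  run W2 (needs (3, 4), free (5, 5)); after release of (0, 2) the pool is (5, 7)
  run W9 (needs (3, 4), free (5, 7)); after release of (1, 1) the pool is (6, 8)
  run W1 (needs (0, 2), free (6, 8)); after release of (1, 0) the pool is (7, 8)
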